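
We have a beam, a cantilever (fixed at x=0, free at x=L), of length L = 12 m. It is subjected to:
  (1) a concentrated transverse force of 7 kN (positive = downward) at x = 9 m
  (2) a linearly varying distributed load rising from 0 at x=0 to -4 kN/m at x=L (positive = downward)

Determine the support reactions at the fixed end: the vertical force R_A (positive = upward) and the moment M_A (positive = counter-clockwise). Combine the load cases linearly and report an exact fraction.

R_A = -17 kN, M_A = -129 kN·m

Load 1 — point force P=7 kN at a=9 m (b=L-a=3):
  R_A = P = 7 kN
  M_A = Pa = 7·9 = 63 kN·m
Load 2 — triangular load w₀=-4 kN/m (0→w₀ over full span):
  R_A = w₀L/2 = (-4)·12/2 = -24 kN
  M_A = w₀L²/3 = (-4)·12²/3 = -192 kN·m
Superposition: R_A = -17 kN, M_A = -129 kN·m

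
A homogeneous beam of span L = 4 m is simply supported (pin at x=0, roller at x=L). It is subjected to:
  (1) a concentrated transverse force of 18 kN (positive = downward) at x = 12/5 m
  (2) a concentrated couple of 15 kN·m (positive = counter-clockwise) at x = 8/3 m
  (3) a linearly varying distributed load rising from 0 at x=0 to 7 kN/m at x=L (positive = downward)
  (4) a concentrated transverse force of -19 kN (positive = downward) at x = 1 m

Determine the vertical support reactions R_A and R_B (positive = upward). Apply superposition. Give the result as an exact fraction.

Load 1 — point force P=18 kN at a=12/5 m (b=L-a=8/5):
  R_A = Pb/L = 18·(8/5)/4 = 36/5 kN
  R_B = Pa/L = 18·(12/5)/4 = 54/5 kN
Load 2 — applied couple M₀=15 kN·m at a=8/3 m (b=L-a=4/3):
  R_A = M₀/L = 15/4 kN
  R_B = -M₀/L = -15/4 kN
Load 3 — triangular load w₀=7 kN/m (0→w₀ over full span):
  R_A = w₀L/6 = 7·4/6 = 14/3 kN
  R_B = w₀L/3 = 7·4/3 = 28/3 kN
Load 4 — point force P=-19 kN at a=1 m (b=L-a=3):
  R_A = Pb/L = (-19)·3/4 = -57/4 kN
  R_B = Pa/L = (-19)·1/4 = -19/4 kN
Superposition: R_A = 41/30 kN, R_B = 349/30 kN

R_A = 41/30 kN, R_B = 349/30 kN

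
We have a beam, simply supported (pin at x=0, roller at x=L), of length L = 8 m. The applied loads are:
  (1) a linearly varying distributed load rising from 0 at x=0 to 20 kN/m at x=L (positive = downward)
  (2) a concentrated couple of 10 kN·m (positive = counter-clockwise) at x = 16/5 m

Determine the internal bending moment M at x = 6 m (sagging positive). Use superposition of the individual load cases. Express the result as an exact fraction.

Load 1 — triangular load w₀=20 kN/m (0→w₀ over full span):
  M_1 = w₀Lx/6 - w₀x³/(6L) = 20·8·6/6 - 20·6³/(6·8) = 70 kN·m
Load 2 — applied couple M₀=10 kN·m at a=16/5 m (b=L-a=24/5):
  M_2 = M₀x/L - M₀  [x>a] = 10·6/8 - 10 = -5/2 kN·m
Superposition: M = Σ M_i = 135/2 kN·m ≈ 67.500000 kN·m

M(6) = 135/2 kN·m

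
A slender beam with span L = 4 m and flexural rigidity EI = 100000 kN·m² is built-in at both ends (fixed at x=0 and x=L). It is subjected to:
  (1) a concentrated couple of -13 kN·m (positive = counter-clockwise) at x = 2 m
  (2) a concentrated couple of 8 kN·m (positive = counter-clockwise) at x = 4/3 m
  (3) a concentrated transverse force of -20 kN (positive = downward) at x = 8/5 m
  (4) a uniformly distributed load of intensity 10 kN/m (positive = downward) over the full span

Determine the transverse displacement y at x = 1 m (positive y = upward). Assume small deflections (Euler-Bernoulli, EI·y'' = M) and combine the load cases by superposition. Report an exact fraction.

Load 1 — applied couple M₀=-13 kN·m at a=2 m (b=L-a=2):
  y_1 = (R_Ax³/6 - M_Ax²/2)/EI  [x≤a] with R_A=-39/8, M_A=-13/4 = ((-39/8)·1³/6 - (-13/4)·1²/2)/100000 = 13/1600000 m
Load 2 — applied couple M₀=8 kN·m at a=4/3 m (b=L-a=8/3):
  y_2 = (R_Ax³/6 - M_Ax²/2)/EI  [x≤a] with R_A=8/3, M_A=0 = ((8/3)·1³/6 - 0·1²/2)/100000 = 1/225000 m
Load 3 — point force P=-20 kN at a=8/5 m (b=L-a=12/5):
  y_3 = -Pb²x²(3aL-(3a+b)x)/(6L³EI)  [x≤a] = -(-20)·(12/5)²·1²·(3·(8/5)·4-(3·(8/5)+(12/5))·1)/(6·4³·100000) = 9/250000 m
Load 4 — uniform load w=10 kN/m over full span:
  y_4 = -wx²(L-x)²/(24EI) = -10·1²·(4-1)²/(24·100000) = -3/80000 m
Superposition: y = Σ y_i = 797/72000000 m ≈ 0.000011 m

y(1) = 797/72000000 m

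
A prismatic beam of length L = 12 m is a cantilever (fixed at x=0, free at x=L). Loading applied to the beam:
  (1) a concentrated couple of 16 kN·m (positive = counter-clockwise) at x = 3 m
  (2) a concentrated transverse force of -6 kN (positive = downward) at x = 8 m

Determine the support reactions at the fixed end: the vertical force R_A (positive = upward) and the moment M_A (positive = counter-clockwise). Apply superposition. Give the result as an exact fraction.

Load 1 — applied couple M₀=16 kN·m at a=3 m (b=L-a=9):
  R_A = 0 kN
  M_A = -M₀ = -16 kN·m
Load 2 — point force P=-6 kN at a=8 m (b=L-a=4):
  R_A = P = (-6) = -6 kN
  M_A = Pa = (-6)·8 = -48 kN·m
Superposition: R_A = -6 kN, M_A = -64 kN·m

R_A = -6 kN, M_A = -64 kN·m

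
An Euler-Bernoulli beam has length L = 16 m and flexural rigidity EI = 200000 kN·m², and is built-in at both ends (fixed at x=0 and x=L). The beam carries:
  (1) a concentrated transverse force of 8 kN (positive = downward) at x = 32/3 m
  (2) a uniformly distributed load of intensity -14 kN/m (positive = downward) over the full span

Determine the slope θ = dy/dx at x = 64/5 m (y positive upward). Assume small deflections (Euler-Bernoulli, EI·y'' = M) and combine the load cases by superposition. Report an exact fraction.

Load 1 — point force P=8 kN at a=32/3 m (b=L-a=16/3):
  θ_1 = Pa²(L-x)(2bL-(3b+a)(L-x))/(2L³EI)  [x>a] = 8·(32/3)²·(16-(64/5))·(2·(16/3)·16-(3·(16/3)+(32/3))·(16-(64/5)))/(2·16³·200000) = 64/421875 rad
Load 2 — uniform load w=-14 kN/m over full span:
  θ_2 = -wx(L-x)(L-2x)/(12EI) = -(-14)·(64/5)·(16-(64/5))·(16-2·(64/5))/(12·200000) = -896/390625 rad
Superposition: θ = Σ θ_i = -22592/10546875 rad ≈ -0.002142 rad

θ(64/5) = -22592/10546875 rad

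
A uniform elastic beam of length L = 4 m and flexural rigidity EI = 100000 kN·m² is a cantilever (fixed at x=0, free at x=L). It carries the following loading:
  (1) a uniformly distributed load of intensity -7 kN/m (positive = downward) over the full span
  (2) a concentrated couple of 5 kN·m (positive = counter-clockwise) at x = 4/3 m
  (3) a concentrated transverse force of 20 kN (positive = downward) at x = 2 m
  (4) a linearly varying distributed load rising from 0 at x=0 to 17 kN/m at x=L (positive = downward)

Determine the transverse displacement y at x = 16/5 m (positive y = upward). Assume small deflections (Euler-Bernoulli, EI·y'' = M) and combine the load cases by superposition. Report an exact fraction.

Load 1 — uniform load w=-7 kN/m over full span:
  y_1 = -wx²(x²-4Lx+6L²)/(24EI) = -(-7)·(16/5)²·((16/5)²-4·4·(16/5)+6·4²)/(24·100000) = 9632/5859375 m
Load 2 — applied couple M₀=5 kN·m at a=4/3 m (b=L-a=8/3):
  y_2 = M₀a(2x-a)/(2EI)  [x>a] = 5·(4/3)·(2·(16/5)-(4/3))/(2·100000) = 19/112500 m
Load 3 — point force P=20 kN at a=2 m (b=L-a=2):
  y_3 = -Pa²(3x-a)/(6EI)  [x>a] = -20·2²·(3·(16/5)-2)/(6·100000) = -19/18750 m
Load 4 — triangular load w₀=17 kN/m (0→w₀ over full span):
  y_4 = (w₀Lx³/12-w₀L²x²/6-w₀x⁵/(120L))/EI = (17·4·(16/5)³/12-17·4²·(16/5)²/6-17·(16/5)⁵/(120·4))/100000 = -425408/146484375 m
Superposition: y = Σ y_i = -3699671/1757812500 m ≈ -0.002105 m

y(16/5) = -3699671/1757812500 m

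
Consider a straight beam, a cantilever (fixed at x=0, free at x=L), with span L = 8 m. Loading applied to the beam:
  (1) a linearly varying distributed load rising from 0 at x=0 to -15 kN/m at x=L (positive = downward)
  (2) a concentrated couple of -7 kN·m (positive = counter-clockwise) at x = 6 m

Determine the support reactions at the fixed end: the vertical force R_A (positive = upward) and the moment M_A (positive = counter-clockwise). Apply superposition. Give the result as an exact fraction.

Load 1 — triangular load w₀=-15 kN/m (0→w₀ over full span):
  R_A = w₀L/2 = (-15)·8/2 = -60 kN
  M_A = w₀L²/3 = (-15)·8²/3 = -320 kN·m
Load 2 — applied couple M₀=-7 kN·m at a=6 m (b=L-a=2):
  R_A = 0 kN
  M_A = -M₀ = -(-7) = 7 kN·m
Superposition: R_A = -60 kN, M_A = -313 kN·m

R_A = -60 kN, M_A = -313 kN·m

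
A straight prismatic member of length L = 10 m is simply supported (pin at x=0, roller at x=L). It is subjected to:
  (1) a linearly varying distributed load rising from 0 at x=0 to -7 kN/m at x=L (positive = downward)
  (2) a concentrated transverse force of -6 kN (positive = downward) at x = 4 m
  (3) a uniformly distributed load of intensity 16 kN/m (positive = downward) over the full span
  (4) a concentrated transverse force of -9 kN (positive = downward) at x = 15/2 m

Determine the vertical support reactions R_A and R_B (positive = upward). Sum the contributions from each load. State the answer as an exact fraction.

R_A = 3749/60 kN, R_B = 2851/60 kN

Load 1 — triangular load w₀=-7 kN/m (0→w₀ over full span):
  R_A = w₀L/6 = (-7)·10/6 = -35/3 kN
  R_B = w₀L/3 = (-7)·10/3 = -70/3 kN
Load 2 — point force P=-6 kN at a=4 m (b=L-a=6):
  R_A = Pb/L = (-6)·6/10 = -18/5 kN
  R_B = Pa/L = (-6)·4/10 = -12/5 kN
Load 3 — uniform load w=16 kN/m over full span:
  R_A = wL/2 = 16·10/2 = 80 kN
  R_B = wL/2 = 16·10/2 = 80 kN
Load 4 — point force P=-9 kN at a=15/2 m (b=L-a=5/2):
  R_A = Pb/L = (-9)·(5/2)/10 = -9/4 kN
  R_B = Pa/L = (-9)·(15/2)/10 = -27/4 kN
Superposition: R_A = 3749/60 kN, R_B = 2851/60 kN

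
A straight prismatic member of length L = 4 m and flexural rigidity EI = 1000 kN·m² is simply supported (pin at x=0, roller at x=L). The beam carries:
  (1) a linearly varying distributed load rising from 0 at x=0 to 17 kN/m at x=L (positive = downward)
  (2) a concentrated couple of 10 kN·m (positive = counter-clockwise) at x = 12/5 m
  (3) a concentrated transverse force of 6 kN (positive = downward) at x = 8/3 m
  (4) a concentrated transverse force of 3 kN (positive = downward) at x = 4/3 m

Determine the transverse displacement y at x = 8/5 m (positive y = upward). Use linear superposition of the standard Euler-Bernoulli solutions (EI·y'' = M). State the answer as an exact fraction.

y(8/5) = -2105584/52734375 m

Load 1 — triangular load w₀=17 kN/m (0→w₀ over full span):
  y_1 = -w₀x(7L⁴-10L²x²+3x⁴)/(360LEI) = -17·(8/5)·(7·4⁴-10·4²·(8/5)²+3·(8/5)⁴)/(360·4·1000) = -155176/5859375 m
Load 2 — applied couple M₀=10 kN·m at a=12/5 m (b=L-a=8/5):
  y_2 = (M₀x³/(6L)+C₁x)/EI  [x≤a] with C₁=M₀(3b²-L²)/(6L)=-52/15 = (10·(8/5)³/(6·4)+(-52/15)·(8/5))/1000 = -12/3125 m
Load 3 — point force P=6 kN at a=8/3 m (b=L-a=4/3):
  y_3 = -Pbx(L²-b²-x²)/(6LEI)  [x≤a] = -6·(4/3)·(8/5)·(4²-(4/3)²-(8/5)²)/(6·4·1000) = -2624/421875 m
Load 4 — point force P=3 kN at a=4/3 m (b=L-a=8/3):
  y_4 = -Pa(L-x)(2Lx-a²-x²)/(6LEI)  [x>a] = -3·(4/3)·(4-(8/5))·(2·4·(8/5)-(4/3)²-(8/5)²)/(6·4·1000) = -476/140625 m
Superposition: y = Σ y_i = -2105584/52734375 m ≈ -0.039928 m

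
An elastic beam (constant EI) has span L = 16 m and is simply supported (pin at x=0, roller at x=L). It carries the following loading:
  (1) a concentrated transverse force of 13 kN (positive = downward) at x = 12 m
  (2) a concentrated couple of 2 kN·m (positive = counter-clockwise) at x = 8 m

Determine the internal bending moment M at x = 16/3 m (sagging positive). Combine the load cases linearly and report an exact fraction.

M(16/3) = 18 kN·m

Load 1 — point force P=13 kN at a=12 m (b=L-a=4):
  M_1 = Pbx/L  [x≤a] = 13·4·(16/3)/16 = 52/3 kN·m
Load 2 — applied couple M₀=2 kN·m at a=8 m (b=L-a=8):
  M_2 = M₀x/L  [x≤a] = 2·(16/3)/16 = 2/3 kN·m
Superposition: M = Σ M_i = 18 kN·m ≈ 18.000000 kN·m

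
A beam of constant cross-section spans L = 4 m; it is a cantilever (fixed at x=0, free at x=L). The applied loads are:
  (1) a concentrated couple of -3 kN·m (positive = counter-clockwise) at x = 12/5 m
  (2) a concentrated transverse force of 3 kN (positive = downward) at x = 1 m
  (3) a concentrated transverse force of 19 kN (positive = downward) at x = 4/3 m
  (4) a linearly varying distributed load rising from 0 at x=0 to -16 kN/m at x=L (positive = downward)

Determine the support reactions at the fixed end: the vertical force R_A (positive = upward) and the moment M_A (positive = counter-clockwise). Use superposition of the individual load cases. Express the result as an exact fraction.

R_A = -10 kN, M_A = -54 kN·m

Load 1 — applied couple M₀=-3 kN·m at a=12/5 m (b=L-a=8/5):
  R_A = 0 kN
  M_A = -M₀ = -(-3) = 3 kN·m
Load 2 — point force P=3 kN at a=1 m (b=L-a=3):
  R_A = P = 3 kN
  M_A = Pa = 3·1 = 3 kN·m
Load 3 — point force P=19 kN at a=4/3 m (b=L-a=8/3):
  R_A = P = 19 kN
  M_A = Pa = 19·(4/3) = 76/3 kN·m
Load 4 — triangular load w₀=-16 kN/m (0→w₀ over full span):
  R_A = w₀L/2 = (-16)·4/2 = -32 kN
  M_A = w₀L²/3 = (-16)·4²/3 = -256/3 kN·m
Superposition: R_A = -10 kN, M_A = -54 kN·m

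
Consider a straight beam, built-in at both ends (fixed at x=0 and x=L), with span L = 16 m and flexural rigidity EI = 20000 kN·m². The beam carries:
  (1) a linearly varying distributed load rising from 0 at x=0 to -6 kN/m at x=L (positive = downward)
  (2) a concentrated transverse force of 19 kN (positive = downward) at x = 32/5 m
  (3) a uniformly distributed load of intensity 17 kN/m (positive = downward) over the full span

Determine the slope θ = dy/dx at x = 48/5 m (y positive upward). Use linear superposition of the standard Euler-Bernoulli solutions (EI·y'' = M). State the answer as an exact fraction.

θ(48/5) = 28224/1953125 rad

Load 1 — triangular load w₀=-6 kN/m (0→w₀ over full span):
  θ_1 = -w₀(2x(L-x)(L-2x)(x+2L)+x²(L-x)²)/(120LEI) = -(-6)·(2·(48/5)·(16-(48/5))·(16-2·(48/5))·((48/5)+2·16)+(48/5)²·(16-(48/5))²)/(120·16·20000) = -768/390625 rad
Load 2 — point force P=19 kN at a=32/5 m (b=L-a=48/5):
  θ_2 = Pa²(L-x)(2bL-(3b+a)(L-x))/(2L³EI)  [x>a] = 19·(32/5)²·(16-(48/5))·(2·(48/5)·16-(3·(48/5)+(32/5))·(16-(48/5)))/(2·16³·20000) = 4864/1953125 rad
Load 3 — uniform load w=17 kN/m over full span:
  θ_3 = -wx(L-x)(L-2x)/(12EI) = -17·(48/5)·(16-(48/5))·(16-2·(48/5))/(12·20000) = 1088/78125 rad
Superposition: θ = Σ θ_i = 28224/1953125 rad ≈ 0.014451 rad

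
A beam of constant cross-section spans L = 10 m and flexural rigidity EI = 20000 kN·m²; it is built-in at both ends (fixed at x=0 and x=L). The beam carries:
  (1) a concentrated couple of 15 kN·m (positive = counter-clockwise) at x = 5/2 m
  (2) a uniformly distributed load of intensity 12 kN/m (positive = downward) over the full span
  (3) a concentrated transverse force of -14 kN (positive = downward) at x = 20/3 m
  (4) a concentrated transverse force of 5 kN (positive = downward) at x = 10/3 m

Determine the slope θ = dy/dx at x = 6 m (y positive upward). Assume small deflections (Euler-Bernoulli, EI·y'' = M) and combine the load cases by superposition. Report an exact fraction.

Load 1 — applied couple M₀=15 kN·m at a=5/2 m (b=L-a=15/2):
  θ_1 = (R_Ax²/2 - M_Ax - M₀(x-a))/EI  [x>a] with R_A=27/16, M_A=-45/16 = ((27/16)·6²/2 - (-45/16)·6 - 15·(6-(5/2)))/20000 = -21/80000 rad
Load 2 — uniform load w=12 kN/m over full span:
  θ_2 = -wx(L-x)(L-2x)/(12EI) = -12·6·(10-6)·(10-2·6)/(12·20000) = 3/1250 rad
Load 3 — point force P=-14 kN at a=20/3 m (b=L-a=10/3):
  θ_3 = -Pb²x(2aL-(3a+b)x)/(2L³EI)  [x≤a] = -(-14)·(10/3)²·6·(2·(20/3)·10-(3·(20/3)+(10/3))·6)/(2·10³·20000) = -7/45000 rad
Load 4 — point force P=5 kN at a=10/3 m (b=L-a=20/3):
  θ_4 = Pa²(L-x)(2bL-(3b+a)(L-x))/(2L³EI)  [x>a] = 5·(10/3)²·(10-6)·(2·(20/3)·10-(3·(20/3)+(10/3))·(10-6))/(2·10³·20000) = 1/4500 rad
Superposition: θ = Σ θ_i = 529/240000 rad ≈ 0.002204 rad

θ(6) = 529/240000 rad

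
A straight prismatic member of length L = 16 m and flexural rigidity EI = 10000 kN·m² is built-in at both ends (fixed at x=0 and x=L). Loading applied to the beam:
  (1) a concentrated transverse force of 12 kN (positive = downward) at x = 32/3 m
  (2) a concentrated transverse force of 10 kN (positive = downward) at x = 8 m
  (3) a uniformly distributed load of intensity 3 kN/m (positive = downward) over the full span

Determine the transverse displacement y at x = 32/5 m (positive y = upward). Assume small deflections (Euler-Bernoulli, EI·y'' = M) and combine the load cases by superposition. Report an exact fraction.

Load 1 — point force P=12 kN at a=32/3 m (b=L-a=16/3):
  y_1 = -Pb²x²(3aL-(3a+b)x)/(6L³EI)  [x≤a] = -12·(16/3)²·(32/5)²·(3·(32/3)·16-(3·(32/3)+(16/3))·(32/5))/(6·16³·10000) = -32768/2109375 m
Load 2 — point force P=10 kN at a=8 m (b=L-a=8):
  y_2 = -Pb²x²(3aL-(3a+b)x)/(6L³EI)  [x≤a] = -10·8²·(32/5)²·(3·8·16-(3·8+8)·(32/5))/(6·16³·10000) = -896/46875 m
Load 3 — uniform load w=3 kN/m over full span:
  y_3 = -wx²(L-x)²/(24EI) = -3·(32/5)²·(16-(32/5))²/(24·10000) = -18432/390625 m
Superposition: y = Σ y_i = -863104/10546875 m ≈ -0.081835 m

y(32/5) = -863104/10546875 m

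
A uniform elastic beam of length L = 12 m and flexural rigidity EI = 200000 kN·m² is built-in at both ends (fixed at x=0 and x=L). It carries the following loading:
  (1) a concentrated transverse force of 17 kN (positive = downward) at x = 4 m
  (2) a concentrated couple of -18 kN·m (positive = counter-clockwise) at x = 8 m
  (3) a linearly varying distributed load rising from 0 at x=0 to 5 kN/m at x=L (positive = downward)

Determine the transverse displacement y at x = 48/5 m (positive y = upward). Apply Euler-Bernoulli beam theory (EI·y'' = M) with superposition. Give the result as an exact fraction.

y(48/5) = -26569/58593750 m

Load 1 — point force P=17 kN at a=4 m (b=L-a=8):
  y_1 = -Pa²(L-x)²(3bL-(3b+a)(L-x))/(6L³EI)  [x>a] = -17·4²·(12-(48/5))²·(3·8·12-(3·8+4)·(12-(48/5)))/(6·12³·200000) = -391/2343750 m
Load 2 — applied couple M₀=-18 kN·m at a=8 m (b=L-a=4):
  y_2 = (R_Ax³/6 - M_Ax²/2 - M₀(x-a)²/2)/EI  [x>a] with R_A=-2, M_A=-6 = ((-2)·(48/5)³/6 - (-6)·(48/5)²/2 - (-18)·((48/5)-8)²/2)/200000 = 9/390625 m
Load 3 — triangular load w₀=5 kN/m (0→w₀ over full span):
  y_3 = -w₀x²(L-x)²(x+2L)/(120LEI) = -5·(48/5)²·(12-(48/5))²·((48/5)+2·12)/(120·12·200000) = -3024/9765625 m
Superposition: y = Σ y_i = -26569/58593750 m ≈ -0.000453 m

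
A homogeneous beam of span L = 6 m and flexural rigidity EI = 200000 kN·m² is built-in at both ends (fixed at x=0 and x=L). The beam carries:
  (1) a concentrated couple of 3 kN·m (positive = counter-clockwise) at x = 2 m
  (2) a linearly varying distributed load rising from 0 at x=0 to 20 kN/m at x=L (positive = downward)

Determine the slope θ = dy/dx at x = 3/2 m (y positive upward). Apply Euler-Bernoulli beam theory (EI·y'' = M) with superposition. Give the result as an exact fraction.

θ(3/2) = -201/2560000 rad

Load 1 — applied couple M₀=3 kN·m at a=2 m (b=L-a=4):
  θ_1 = (R_Ax²/2 - M_Ax)/EI  [x≤a] with R_A=2/3, M_A=0 = ((2/3)·(3/2)²/2 - 0·(3/2))/200000 = 3/800000 rad
Load 2 — triangular load w₀=20 kN/m (0→w₀ over full span):
  θ_2 = -w₀(2x(L-x)(L-2x)(x+2L)+x²(L-x)²)/(120LEI) = -20·(2·(3/2)·(6-(3/2))·(6-2·(3/2))·((3/2)+2·6)+(3/2)²·(6-(3/2))²)/(120·6·200000) = -1053/12800000 rad
Superposition: θ = Σ θ_i = -201/2560000 rad ≈ -0.000079 rad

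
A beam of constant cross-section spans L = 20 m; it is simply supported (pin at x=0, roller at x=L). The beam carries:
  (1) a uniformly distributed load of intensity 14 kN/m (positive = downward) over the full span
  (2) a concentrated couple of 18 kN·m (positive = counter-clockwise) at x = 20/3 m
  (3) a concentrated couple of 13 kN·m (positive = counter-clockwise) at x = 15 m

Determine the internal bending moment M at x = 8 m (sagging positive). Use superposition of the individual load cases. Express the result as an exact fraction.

Load 1 — uniform load w=14 kN/m over full span:
  M_1 = wx(L-x)/2 = 14·8·(20-8)/2 = 672 kN·m
Load 2 — applied couple M₀=18 kN·m at a=20/3 m (b=L-a=40/3):
  M_2 = M₀x/L - M₀  [x>a] = 18·8/20 - 18 = -54/5 kN·m
Load 3 — applied couple M₀=13 kN·m at a=15 m (b=L-a=5):
  M_3 = M₀x/L  [x≤a] = 13·8/20 = 26/5 kN·m
Superposition: M = Σ M_i = 3332/5 kN·m ≈ 666.400000 kN·m

M(8) = 3332/5 kN·m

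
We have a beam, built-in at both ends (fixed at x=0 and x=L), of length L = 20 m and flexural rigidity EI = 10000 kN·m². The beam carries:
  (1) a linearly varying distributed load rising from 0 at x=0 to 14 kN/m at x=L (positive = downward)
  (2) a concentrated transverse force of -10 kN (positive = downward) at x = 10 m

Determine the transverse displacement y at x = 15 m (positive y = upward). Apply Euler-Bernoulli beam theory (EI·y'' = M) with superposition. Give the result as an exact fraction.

Load 1 — triangular load w₀=14 kN/m (0→w₀ over full span):
  y_1 = -w₀x²(L-x)²(x+2L)/(120LEI) = -14·15²·(20-15)²·(15+2·20)/(120·20·10000) = -231/1280 m
Load 2 — point force P=-10 kN at a=10 m (b=L-a=10):
  y_2 = -Pa²(L-x)²(3bL-(3b+a)(L-x))/(6L³EI)  [x>a] = -(-10)·10²·(20-15)²·(3·10·20-(3·10+10)·(20-15))/(6·20³·10000) = 1/48 m
Superposition: y = Σ y_i = -613/3840 m ≈ -0.159635 m

y(15) = -613/3840 m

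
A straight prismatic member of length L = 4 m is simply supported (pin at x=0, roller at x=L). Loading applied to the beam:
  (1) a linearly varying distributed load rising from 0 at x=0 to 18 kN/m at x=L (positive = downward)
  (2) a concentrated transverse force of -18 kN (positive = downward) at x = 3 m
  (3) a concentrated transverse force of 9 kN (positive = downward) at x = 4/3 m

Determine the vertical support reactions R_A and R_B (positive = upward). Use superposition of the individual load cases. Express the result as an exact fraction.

R_A = 27/2 kN, R_B = 27/2 kN

Load 1 — triangular load w₀=18 kN/m (0→w₀ over full span):
  R_A = w₀L/6 = 18·4/6 = 12 kN
  R_B = w₀L/3 = 18·4/3 = 24 kN
Load 2 — point force P=-18 kN at a=3 m (b=L-a=1):
  R_A = Pb/L = (-18)·1/4 = -9/2 kN
  R_B = Pa/L = (-18)·3/4 = -27/2 kN
Load 3 — point force P=9 kN at a=4/3 m (b=L-a=8/3):
  R_A = Pb/L = 9·(8/3)/4 = 6 kN
  R_B = Pa/L = 9·(4/3)/4 = 3 kN
Superposition: R_A = 27/2 kN, R_B = 27/2 kN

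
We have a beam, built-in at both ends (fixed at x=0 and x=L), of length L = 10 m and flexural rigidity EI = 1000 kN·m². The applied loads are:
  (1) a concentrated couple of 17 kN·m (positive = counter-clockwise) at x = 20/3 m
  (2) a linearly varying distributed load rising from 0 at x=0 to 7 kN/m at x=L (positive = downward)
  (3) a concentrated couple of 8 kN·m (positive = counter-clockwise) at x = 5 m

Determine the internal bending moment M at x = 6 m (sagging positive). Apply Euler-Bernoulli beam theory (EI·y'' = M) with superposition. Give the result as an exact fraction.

Load 1 — applied couple M₀=17 kN·m at a=20/3 m (b=L-a=10/3):
  M_1 = R_Ax - M_A  [x≤a] with R_A=34/15, M_A=17/3 = (34/15)·6 - (17/3) = 119/15 kN·m
Load 2 — triangular load w₀=7 kN/m (0→w₀ over full span):
  M_2 = 3w₀Lx/20 - w₀L²/30 - w₀x³/(6L) = 3·7·10·6/20 - 7·10²/30 - 7·6³/(6·10) = 217/15 kN·m
Load 3 — applied couple M₀=8 kN·m at a=5 m (b=L-a=5):
  M_3 = R_Ax - M_A - M₀  [x>a] with R_A=6/5, M_A=2 = (6/5)·6 - 2 - 8 = -14/5 kN·m
Superposition: M = Σ M_i = 98/5 kN·m ≈ 19.600000 kN·m

M(6) = 98/5 kN·m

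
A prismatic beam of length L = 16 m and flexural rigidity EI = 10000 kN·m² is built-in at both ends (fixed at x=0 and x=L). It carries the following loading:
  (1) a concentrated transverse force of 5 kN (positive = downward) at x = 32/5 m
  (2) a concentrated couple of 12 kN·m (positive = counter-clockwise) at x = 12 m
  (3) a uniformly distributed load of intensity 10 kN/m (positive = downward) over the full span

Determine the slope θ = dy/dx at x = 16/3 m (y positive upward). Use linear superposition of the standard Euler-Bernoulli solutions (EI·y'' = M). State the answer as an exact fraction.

Load 1 — point force P=5 kN at a=32/5 m (b=L-a=48/5):
  θ_1 = -Pb²x(2aL-(3a+b)x)/(2L³EI)  [x≤a] = -5·(48/5)²·(16/3)·(2·(32/5)·16-(3·(32/5)+(48/5))·(16/3))/(2·16³·10000) = -24/15625 rad
Load 2 — applied couple M₀=12 kN·m at a=12 m (b=L-a=4):
  θ_2 = (R_Ax²/2 - M_Ax)/EI  [x≤a] with R_A=27/32, M_A=15/4 = ((27/32)·(16/3)²/2 - (15/4)·(16/3))/10000 = -1/1250 rad
Load 3 — uniform load w=10 kN/m over full span:
  θ_3 = -wx(L-x)(L-2x)/(12EI) = -10·(16/3)·(16-(16/3))·(16-2·(16/3))/(12·10000) = -256/10125 rad
Superposition: θ = Σ θ_i = -69913/2531250 rad ≈ -0.027620 rad

θ(16/3) = -69913/2531250 rad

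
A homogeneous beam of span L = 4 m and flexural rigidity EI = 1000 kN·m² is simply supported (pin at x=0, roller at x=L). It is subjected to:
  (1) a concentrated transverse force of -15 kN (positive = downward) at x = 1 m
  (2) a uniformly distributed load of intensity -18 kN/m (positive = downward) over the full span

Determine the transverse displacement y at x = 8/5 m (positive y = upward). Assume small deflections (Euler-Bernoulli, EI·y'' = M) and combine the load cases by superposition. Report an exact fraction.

y(8/5) = 88749/1250000 m

Load 1 — point force P=-15 kN at a=1 m (b=L-a=3):
  y_1 = -Pa(L-x)(2Lx-a²-x²)/(6LEI)  [x>a] = -(-15)·1·(4-(8/5))·(2·4·(8/5)-1²-(8/5)²)/(6·4·1000) = 693/50000 m
Load 2 — uniform load w=-18 kN/m over full span:
  y_2 = -wx(L³-2Lx²+x³)/(24EI) = -(-18)·(8/5)·(4³-2·4·(8/5)²+(8/5)³)/(24·1000) = 4464/78125 m
Superposition: y = Σ y_i = 88749/1250000 m ≈ 0.070999 m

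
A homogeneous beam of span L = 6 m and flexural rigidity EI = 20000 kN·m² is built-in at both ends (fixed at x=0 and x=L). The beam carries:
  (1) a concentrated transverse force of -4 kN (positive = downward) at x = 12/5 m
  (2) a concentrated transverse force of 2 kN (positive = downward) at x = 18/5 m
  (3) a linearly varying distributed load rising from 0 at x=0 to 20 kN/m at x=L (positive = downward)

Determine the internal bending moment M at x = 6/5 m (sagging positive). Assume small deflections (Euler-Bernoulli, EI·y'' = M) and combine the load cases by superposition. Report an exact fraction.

M(6/5) = -2076/625 kN·m

Load 1 — point force P=-4 kN at a=12/5 m (b=L-a=18/5):
  M_1 = Pb²(3a+b)x/L³ - Pab²/L²  [x≤a] = (-4)·(18/5)²·(3·(12/5)+(18/5))·(6/5)/6³ - (-4)·(12/5)·(18/5)²/6² = 216/625 kN·m
Load 2 — point force P=2 kN at a=18/5 m (b=L-a=12/5):
  M_2 = Pb²(3a+b)x/L³ - Pab²/L²  [x≤a] = 2·(12/5)²·(3·(18/5)+(12/5))·(6/5)/6³ - 2·(18/5)·(12/5)²/6² = -192/625 kN·m
Load 3 — triangular load w₀=20 kN/m (0→w₀ over full span):
  M_3 = 3w₀Lx/20 - w₀L²/30 - w₀x³/(6L) = 3·20·6·(6/5)/20 - 20·6²/30 - 20·(6/5)³/(6·6) = -84/25 kN·m
Superposition: M = Σ M_i = -2076/625 kN·m ≈ -3.321600 kN·m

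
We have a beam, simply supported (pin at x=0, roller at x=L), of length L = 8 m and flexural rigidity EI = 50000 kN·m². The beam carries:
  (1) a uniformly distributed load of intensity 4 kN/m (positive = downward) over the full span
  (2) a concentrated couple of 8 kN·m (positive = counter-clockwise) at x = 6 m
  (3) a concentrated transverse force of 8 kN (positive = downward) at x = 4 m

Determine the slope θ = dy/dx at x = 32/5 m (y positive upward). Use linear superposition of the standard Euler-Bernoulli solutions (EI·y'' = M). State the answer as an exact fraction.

Load 1 — uniform load w=4 kN/m over full span:
  θ_1 = -w(L³-6Lx²+4x³)/(24EI) = -4·(8³-6·8·(32/5)²+4·(32/5)³)/(24·50000) = 528/390625 rad
Load 2 — applied couple M₀=8 kN·m at a=6 m (b=L-a=2):
  θ_2 = (M₀x²/(2L)-M₀(x-a)+C₁)/EI  [x>a] with C₁=M₀(3b²-L²)/(6L)=-26/3 = (8·(32/5)²/(2·8)-8·((32/5)-6)+(-26/3))/50000 = 323/1875000 rad
Load 3 — point force P=8 kN at a=4 m (b=L-a=4):
  θ_3 = -Pa(2L²-6Lx+3x²+a²)/(6LEI)  [x>a] = -8·4·(2·8²-6·8·(32/5)+3·(32/5)²+4²)/(6·8·50000) = 42/78125 rad
Superposition: θ = Σ θ_i = 19327/9375000 rad ≈ 0.002062 rad

θ(32/5) = 19327/9375000 rad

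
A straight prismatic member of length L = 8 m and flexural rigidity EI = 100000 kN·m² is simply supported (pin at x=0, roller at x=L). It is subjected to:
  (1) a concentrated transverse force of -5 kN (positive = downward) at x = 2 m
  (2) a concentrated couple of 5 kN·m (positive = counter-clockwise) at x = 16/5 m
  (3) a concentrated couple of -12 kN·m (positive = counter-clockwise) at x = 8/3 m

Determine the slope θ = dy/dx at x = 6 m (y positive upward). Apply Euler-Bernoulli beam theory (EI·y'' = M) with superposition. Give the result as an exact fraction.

Load 1 — point force P=-5 kN at a=2 m (b=L-a=6):
  θ_1 = -Pa(2L²-6Lx+3x²+a²)/(6LEI)  [x>a] = -(-5)·2·(2·8²-6·8·6+3·6²+2²)/(6·8·100000) = -1/10000 rad
Load 2 — applied couple M₀=5 kN·m at a=16/5 m (b=L-a=24/5):
  θ_2 = (M₀x²/(2L)-M₀(x-a)+C₁)/EI  [x>a] with C₁=M₀(3b²-L²)/(6L)=8/15 = (5·6²/(2·8)-5·(6-(16/5))+(8/15))/100000 = -133/6000000 rad
Load 3 — applied couple M₀=-12 kN·m at a=8/3 m (b=L-a=16/3):
  θ_3 = (M₀x²/(2L)-M₀(x-a)+C₁)/EI  [x>a] with C₁=M₀(3b²-L²)/(6L)=-16/3 = ((-12)·6²/(2·8)-(-12)·(6-(8/3))+(-16/3))/100000 = 23/300000 rad
Superposition: θ = Σ θ_i = -91/2000000 rad ≈ -0.000046 rad

θ(6) = -91/2000000 rad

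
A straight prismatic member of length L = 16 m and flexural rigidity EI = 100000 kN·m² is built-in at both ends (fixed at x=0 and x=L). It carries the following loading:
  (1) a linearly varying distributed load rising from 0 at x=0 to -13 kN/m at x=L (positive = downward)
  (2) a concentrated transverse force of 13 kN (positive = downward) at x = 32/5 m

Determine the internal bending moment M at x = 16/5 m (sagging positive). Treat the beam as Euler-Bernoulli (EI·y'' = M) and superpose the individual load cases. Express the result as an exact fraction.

M(16/5) = 23504/1875 kN·m

Load 1 — triangular load w₀=-13 kN/m (0→w₀ over full span):
  M_1 = 3w₀Lx/20 - w₀L²/30 - w₀x³/(6L) = 3·(-13)·16·(16/5)/20 - (-13)·16²/30 - (-13)·(16/5)³/(6·16) = 5824/375 kN·m
Load 2 — point force P=13 kN at a=32/5 m (b=L-a=48/5):
  M_2 = Pb²(3a+b)x/L³ - Pab²/L²  [x≤a] = 13·(48/5)²·(3·(32/5)+(48/5))·(16/5)/16³ - 13·(32/5)·(48/5)²/16² = -1872/625 kN·m
Superposition: M = Σ M_i = 23504/1875 kN·m ≈ 12.535467 kN·m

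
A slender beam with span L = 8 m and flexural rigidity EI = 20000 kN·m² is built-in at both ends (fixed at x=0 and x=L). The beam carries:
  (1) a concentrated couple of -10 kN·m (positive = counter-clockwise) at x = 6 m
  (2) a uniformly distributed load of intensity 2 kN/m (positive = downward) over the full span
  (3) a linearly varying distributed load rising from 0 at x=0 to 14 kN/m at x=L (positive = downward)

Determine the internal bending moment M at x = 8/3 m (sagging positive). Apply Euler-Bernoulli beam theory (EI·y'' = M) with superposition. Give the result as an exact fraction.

M(8/3) = 39959/3240 kN·m

Load 1 — applied couple M₀=-10 kN·m at a=6 m (b=L-a=2):
  M_1 = R_Ax - M_A  [x≤a] with R_A=-45/32, M_A=-25/8 = (-45/32)·(8/3) - (-25/8) = -5/8 kN·m
Load 2 — uniform load w=2 kN/m over full span:
  M_2 = wLx/2 - wL²/12 - wx²/2 = 2·8·(8/3)/2 - 2·8²/12 - 2·(8/3)²/2 = 32/9 kN·m
Load 3 — triangular load w₀=14 kN/m (0→w₀ over full span):
  M_3 = 3w₀Lx/20 - w₀L²/30 - w₀x³/(6L) = 3·14·8·(8/3)/20 - 14·8²/30 - 14·(8/3)³/(6·8) = 3808/405 kN·m
Superposition: M = Σ M_i = 39959/3240 kN·m ≈ 12.333025 kN·m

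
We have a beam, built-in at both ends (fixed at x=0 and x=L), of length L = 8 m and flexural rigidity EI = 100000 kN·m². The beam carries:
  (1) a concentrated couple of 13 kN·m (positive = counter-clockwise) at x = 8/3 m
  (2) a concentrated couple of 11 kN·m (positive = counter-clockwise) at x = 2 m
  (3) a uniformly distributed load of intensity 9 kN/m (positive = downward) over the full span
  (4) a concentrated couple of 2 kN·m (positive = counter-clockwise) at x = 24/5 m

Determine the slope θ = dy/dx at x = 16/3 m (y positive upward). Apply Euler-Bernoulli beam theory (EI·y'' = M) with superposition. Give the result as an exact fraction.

θ(16/3) = 14557/67500000 rad

Load 1 — applied couple M₀=13 kN·m at a=8/3 m (b=L-a=16/3):
  θ_1 = (R_Ax²/2 - M_Ax - M₀(x-a))/EI  [x>a] with R_A=13/6, M_A=0 = ((13/6)·(16/3)²/2 - 0·(16/3) - 13·((16/3)-(8/3)))/100000 = -13/337500 rad
Load 2 — applied couple M₀=11 kN·m at a=2 m (b=L-a=6):
  θ_2 = (R_Ax²/2 - M_Ax - M₀(x-a))/EI  [x>a] with R_A=99/64, M_A=-33/16 = ((99/64)·(16/3)²/2 - (-33/16)·(16/3) - 11·((16/3)-2))/100000 = -11/300000 rad
Load 3 — uniform load w=9 kN/m over full span:
  θ_3 = -wx(L-x)(L-2x)/(12EI) = -9·(16/3)·(8-(16/3))·(8-2·(16/3))/(12·100000) = 8/28125 rad
Load 4 — applied couple M₀=2 kN·m at a=24/5 m (b=L-a=16/5):
  θ_4 = (R_Ax²/2 - M_Ax - M₀(x-a))/EI  [x>a] with R_A=9/25, M_A=16/25 = ((9/25)·(16/3)²/2 - (16/25)·(16/3) - 2·((16/3)-(24/5)))/100000 = 1/156250 rad
Superposition: θ = Σ θ_i = 14557/67500000 rad ≈ 0.000216 rad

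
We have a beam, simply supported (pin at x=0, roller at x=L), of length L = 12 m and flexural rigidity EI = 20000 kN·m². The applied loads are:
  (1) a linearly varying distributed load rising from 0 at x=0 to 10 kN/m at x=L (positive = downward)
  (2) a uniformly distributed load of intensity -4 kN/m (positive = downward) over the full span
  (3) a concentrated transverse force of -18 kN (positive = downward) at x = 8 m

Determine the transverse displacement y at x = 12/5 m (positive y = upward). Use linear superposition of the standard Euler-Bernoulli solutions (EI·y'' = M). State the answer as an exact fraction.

y(12/5) = 16986/1953125 m

Load 1 — triangular load w₀=10 kN/m (0→w₀ over full span):
  y_1 = -w₀x(7L⁴-10L²x²+3x⁴)/(360LEI) = -10·(12/5)·(7·12⁴-10·12²·(12/5)²+3·(12/5)⁴)/(360·12·20000) = -74304/1953125 m
Load 2 — uniform load w=-4 kN/m over full span:
  y_2 = -wx(L³-2Lx²+x³)/(24EI) = -(-4)·(12/5)·(12³-2·12·(12/5)²+(12/5)³)/(24·20000) = 12528/390625 m
Load 3 — point force P=-18 kN at a=8 m (b=L-a=4):
  y_3 = -Pbx(L²-b²-x²)/(6LEI)  [x≤a] = -(-18)·4·(12/5)·(12²-4²-(12/5)²)/(6·12·20000) = 1146/78125 m
Superposition: y = Σ y_i = 16986/1953125 m ≈ 0.008697 m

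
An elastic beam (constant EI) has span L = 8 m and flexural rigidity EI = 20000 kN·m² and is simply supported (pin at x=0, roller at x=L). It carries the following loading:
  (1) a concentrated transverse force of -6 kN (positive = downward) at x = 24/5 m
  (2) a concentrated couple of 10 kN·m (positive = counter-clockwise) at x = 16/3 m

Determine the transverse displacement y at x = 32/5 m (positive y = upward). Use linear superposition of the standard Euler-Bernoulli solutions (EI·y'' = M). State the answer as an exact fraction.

Load 1 — point force P=-6 kN at a=24/5 m (b=L-a=16/5):
  y_1 = -Pa(L-x)(2Lx-a²-x²)/(6LEI)  [x>a] = -(-6)·(24/5)·(8-(32/5))·(2·8·(32/5)-(24/5)²-(32/5)²)/(6·8·20000) = 144/78125 m
Load 2 — applied couple M₀=10 kN·m at a=16/3 m (b=L-a=8/3):
  y_2 = (M₀x³/(6L)-M₀(x-a)²/2+C₁x)/EI  [x>a] with C₁=M₀(3b²-L²)/(6L)=-80/9 = (10·(32/5)³/(6·8)-10·((32/5)-(16/3))²/2+(-80/9)·(32/5))/20000 = -56/140625 m
Superposition: y = Σ y_i = 1016/703125 m ≈ 0.001445 m

y(32/5) = 1016/703125 m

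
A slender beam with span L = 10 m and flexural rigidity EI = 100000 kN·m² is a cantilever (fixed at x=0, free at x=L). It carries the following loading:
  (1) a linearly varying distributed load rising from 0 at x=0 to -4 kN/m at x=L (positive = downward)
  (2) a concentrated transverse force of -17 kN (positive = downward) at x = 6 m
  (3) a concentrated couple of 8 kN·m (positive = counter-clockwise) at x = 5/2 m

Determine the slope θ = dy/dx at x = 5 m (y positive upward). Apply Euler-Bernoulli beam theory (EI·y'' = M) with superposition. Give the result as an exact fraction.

θ(5) = 1787/240000 rad

Load 1 — triangular load w₀=-4 kN/m (0→w₀ over full span):
  θ_1 = (w₀Lx²/4-w₀L²x/3-w₀x⁴/(24L))/EI = ((-4)·10·5²/4-(-4)·10²·5/3-(-4)·5⁴/(24·10))/100000 = 41/9600 rad
Load 2 — point force P=-17 kN at a=6 m (b=L-a=4):
  θ_2 = -Px(2a-x)/(2EI)  [x≤a] = -(-17)·5·(2·6-5)/(2·100000) = 119/40000 rad
Load 3 — applied couple M₀=8 kN·m at a=5/2 m (b=L-a=15/2):
  θ_3 = M₀a/EI  [x>a] = 8·(5/2)/100000 = 1/5000 rad
Superposition: θ = Σ θ_i = 1787/240000 rad ≈ 0.007446 rad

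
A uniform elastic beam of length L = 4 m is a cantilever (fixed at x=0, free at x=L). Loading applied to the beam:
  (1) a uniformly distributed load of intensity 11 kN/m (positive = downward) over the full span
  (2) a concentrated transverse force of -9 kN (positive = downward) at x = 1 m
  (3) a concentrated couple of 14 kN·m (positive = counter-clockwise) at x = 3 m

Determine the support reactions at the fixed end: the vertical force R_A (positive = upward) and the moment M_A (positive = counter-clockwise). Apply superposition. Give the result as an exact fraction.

R_A = 35 kN, M_A = 65 kN·m

Load 1 — uniform load w=11 kN/m over full span:
  R_A = wL = 11·4 = 44 kN
  M_A = wL²/2 = 11·4²/2 = 88 kN·m
Load 2 — point force P=-9 kN at a=1 m (b=L-a=3):
  R_A = P = (-9) = -9 kN
  M_A = Pa = (-9)·1 = -9 kN·m
Load 3 — applied couple M₀=14 kN·m at a=3 m (b=L-a=1):
  R_A = 0 kN
  M_A = -M₀ = -14 kN·m
Superposition: R_A = 35 kN, M_A = 65 kN·m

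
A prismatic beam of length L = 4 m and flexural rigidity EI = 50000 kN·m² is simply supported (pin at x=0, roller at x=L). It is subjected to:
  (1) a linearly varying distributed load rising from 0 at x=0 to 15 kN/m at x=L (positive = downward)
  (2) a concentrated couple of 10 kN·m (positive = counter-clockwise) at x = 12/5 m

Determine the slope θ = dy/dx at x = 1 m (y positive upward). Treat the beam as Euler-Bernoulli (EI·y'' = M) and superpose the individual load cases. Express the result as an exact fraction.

θ(1) = -7699/24000000 rad

Load 1 — triangular load w₀=15 kN/m (0→w₀ over full span):
  θ_1 = -w₀(7L⁴-30L²x²+15x⁴)/(360LEI) = -15·(7·4⁴-30·4²·1²+15·1⁴)/(360·4·50000) = -1327/4800000 rad
Load 2 — applied couple M₀=10 kN·m at a=12/5 m (b=L-a=8/5):
  θ_2 = (M₀x²/(2L)+C₁)/EI  [x≤a] with C₁=M₀(3b²-L²)/(6L)=-52/15 = (10·1²/(2·4)+(-52/15))/50000 = -133/3000000 rad
Superposition: θ = Σ θ_i = -7699/24000000 rad ≈ -0.000321 rad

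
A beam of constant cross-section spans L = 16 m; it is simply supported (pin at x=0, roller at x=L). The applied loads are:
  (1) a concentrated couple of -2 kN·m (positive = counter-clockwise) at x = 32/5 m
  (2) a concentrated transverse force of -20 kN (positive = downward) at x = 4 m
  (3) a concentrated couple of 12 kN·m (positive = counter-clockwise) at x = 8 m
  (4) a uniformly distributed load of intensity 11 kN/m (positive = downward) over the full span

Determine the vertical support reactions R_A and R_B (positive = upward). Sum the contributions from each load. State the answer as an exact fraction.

Load 1 — applied couple M₀=-2 kN·m at a=32/5 m (b=L-a=48/5):
  R_A = M₀/L = (-2)/16 = -1/8 kN
  R_B = -M₀/L = -(-2)/16 = 1/8 kN
Load 2 — point force P=-20 kN at a=4 m (b=L-a=12):
  R_A = Pb/L = (-20)·12/16 = -15 kN
  R_B = Pa/L = (-20)·4/16 = -5 kN
Load 3 — applied couple M₀=12 kN·m at a=8 m (b=L-a=8):
  R_A = M₀/L = 12/16 = 3/4 kN
  R_B = -M₀/L = -12/16 = -3/4 kN
Load 4 — uniform load w=11 kN/m over full span:
  R_A = wL/2 = 11·16/2 = 88 kN
  R_B = wL/2 = 11·16/2 = 88 kN
Superposition: R_A = 589/8 kN, R_B = 659/8 kN

R_A = 589/8 kN, R_B = 659/8 kN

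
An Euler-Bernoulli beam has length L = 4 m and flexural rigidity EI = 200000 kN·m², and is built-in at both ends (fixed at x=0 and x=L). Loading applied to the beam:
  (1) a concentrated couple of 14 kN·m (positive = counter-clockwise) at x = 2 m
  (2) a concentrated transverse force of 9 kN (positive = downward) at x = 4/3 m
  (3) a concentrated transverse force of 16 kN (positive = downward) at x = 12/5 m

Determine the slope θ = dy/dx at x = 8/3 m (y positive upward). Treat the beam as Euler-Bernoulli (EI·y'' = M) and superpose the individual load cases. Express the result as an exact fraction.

Load 1 — applied couple M₀=14 kN·m at a=2 m (b=L-a=2):
  θ_1 = (R_Ax²/2 - M_Ax - M₀(x-a))/EI  [x>a] with R_A=21/4, M_A=7/2 = ((21/4)·(8/3)²/2 - (7/2)·(8/3) - 14·((8/3)-2))/200000 = 0 rad
Load 2 — point force P=9 kN at a=4/3 m (b=L-a=8/3):
  θ_2 = Pa²(L-x)(2bL-(3b+a)(L-x))/(2L³EI)  [x>a] = 9·(4/3)²·(4-(8/3))·(2·(8/3)·4-(3·(8/3)+(4/3))·(4-(8/3)))/(2·4³·200000) = 1/135000 rad
Load 3 — point force P=16 kN at a=12/5 m (b=L-a=8/5):
  θ_3 = Pa²(L-x)(2bL-(3b+a)(L-x))/(2L³EI)  [x>a] = 16·(12/5)²·(4-(8/3))·(2·(8/5)·4-(3·(8/5)+(12/5))·(4-(8/3)))/(2·4³·200000) = 6/390625 rad
Superposition: θ = Σ θ_i = 1921/84375000 rad ≈ 0.000023 rad

θ(8/3) = 1921/84375000 rad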